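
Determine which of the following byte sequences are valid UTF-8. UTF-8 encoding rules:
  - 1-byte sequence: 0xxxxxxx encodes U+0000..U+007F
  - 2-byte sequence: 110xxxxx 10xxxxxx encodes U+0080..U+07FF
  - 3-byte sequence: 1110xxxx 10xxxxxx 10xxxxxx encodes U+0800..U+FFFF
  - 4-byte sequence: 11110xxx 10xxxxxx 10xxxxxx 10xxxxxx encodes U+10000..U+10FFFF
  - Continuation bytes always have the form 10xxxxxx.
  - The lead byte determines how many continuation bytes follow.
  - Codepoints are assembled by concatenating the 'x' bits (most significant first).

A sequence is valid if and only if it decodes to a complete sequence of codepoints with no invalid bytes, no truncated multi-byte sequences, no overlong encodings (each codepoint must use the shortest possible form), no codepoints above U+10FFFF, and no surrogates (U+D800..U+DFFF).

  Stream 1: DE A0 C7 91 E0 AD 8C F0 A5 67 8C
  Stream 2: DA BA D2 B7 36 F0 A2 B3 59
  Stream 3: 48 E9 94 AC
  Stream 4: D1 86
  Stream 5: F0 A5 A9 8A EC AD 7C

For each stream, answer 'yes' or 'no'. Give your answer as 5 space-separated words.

Answer: no no yes yes no

Derivation:
Stream 1: error at byte offset 9. INVALID
Stream 2: error at byte offset 8. INVALID
Stream 3: decodes cleanly. VALID
Stream 4: decodes cleanly. VALID
Stream 5: error at byte offset 6. INVALID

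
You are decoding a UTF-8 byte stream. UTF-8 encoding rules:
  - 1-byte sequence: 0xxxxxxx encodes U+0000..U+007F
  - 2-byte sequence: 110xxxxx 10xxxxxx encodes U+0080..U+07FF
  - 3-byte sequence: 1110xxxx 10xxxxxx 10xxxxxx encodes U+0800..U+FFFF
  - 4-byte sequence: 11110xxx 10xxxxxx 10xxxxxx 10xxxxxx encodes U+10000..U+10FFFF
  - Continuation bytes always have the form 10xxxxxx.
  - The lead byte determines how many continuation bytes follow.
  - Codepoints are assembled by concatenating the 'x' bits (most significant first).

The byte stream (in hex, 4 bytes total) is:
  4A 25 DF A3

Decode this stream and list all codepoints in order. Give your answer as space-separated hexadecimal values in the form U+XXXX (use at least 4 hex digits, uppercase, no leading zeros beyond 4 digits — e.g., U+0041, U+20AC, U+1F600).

Answer: U+004A U+0025 U+07E3

Derivation:
Byte[0]=4A: 1-byte ASCII. cp=U+004A
Byte[1]=25: 1-byte ASCII. cp=U+0025
Byte[2]=DF: 2-byte lead, need 1 cont bytes. acc=0x1F
Byte[3]=A3: continuation. acc=(acc<<6)|0x23=0x7E3
Completed: cp=U+07E3 (starts at byte 2)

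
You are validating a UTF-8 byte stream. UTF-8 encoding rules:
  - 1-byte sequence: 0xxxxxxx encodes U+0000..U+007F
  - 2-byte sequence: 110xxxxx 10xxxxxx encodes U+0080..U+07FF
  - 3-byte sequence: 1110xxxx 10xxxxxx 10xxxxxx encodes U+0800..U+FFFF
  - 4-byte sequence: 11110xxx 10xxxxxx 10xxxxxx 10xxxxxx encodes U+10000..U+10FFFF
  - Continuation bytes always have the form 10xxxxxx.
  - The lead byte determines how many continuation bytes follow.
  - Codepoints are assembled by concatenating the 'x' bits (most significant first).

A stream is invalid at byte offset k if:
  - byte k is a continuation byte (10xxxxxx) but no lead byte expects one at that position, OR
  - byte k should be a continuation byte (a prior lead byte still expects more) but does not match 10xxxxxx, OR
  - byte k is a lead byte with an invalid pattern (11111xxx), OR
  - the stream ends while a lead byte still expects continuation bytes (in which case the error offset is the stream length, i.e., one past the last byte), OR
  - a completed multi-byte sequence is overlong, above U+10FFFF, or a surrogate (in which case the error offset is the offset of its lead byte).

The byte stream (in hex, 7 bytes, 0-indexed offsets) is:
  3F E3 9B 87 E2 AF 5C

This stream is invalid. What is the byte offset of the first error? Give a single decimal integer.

Byte[0]=3F: 1-byte ASCII. cp=U+003F
Byte[1]=E3: 3-byte lead, need 2 cont bytes. acc=0x3
Byte[2]=9B: continuation. acc=(acc<<6)|0x1B=0xDB
Byte[3]=87: continuation. acc=(acc<<6)|0x07=0x36C7
Completed: cp=U+36C7 (starts at byte 1)
Byte[4]=E2: 3-byte lead, need 2 cont bytes. acc=0x2
Byte[5]=AF: continuation. acc=(acc<<6)|0x2F=0xAF
Byte[6]=5C: expected 10xxxxxx continuation. INVALID

Answer: 6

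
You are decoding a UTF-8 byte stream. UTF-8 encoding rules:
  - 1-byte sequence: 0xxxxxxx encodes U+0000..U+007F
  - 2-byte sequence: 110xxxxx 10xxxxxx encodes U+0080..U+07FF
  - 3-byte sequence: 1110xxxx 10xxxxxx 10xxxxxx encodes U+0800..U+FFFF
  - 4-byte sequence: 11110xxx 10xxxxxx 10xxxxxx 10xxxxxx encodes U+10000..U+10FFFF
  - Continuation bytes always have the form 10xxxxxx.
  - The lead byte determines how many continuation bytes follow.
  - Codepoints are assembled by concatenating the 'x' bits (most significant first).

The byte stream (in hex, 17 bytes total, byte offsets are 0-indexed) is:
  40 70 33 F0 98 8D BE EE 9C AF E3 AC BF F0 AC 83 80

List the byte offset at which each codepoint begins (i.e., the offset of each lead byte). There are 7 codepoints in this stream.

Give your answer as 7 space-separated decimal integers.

Byte[0]=40: 1-byte ASCII. cp=U+0040
Byte[1]=70: 1-byte ASCII. cp=U+0070
Byte[2]=33: 1-byte ASCII. cp=U+0033
Byte[3]=F0: 4-byte lead, need 3 cont bytes. acc=0x0
Byte[4]=98: continuation. acc=(acc<<6)|0x18=0x18
Byte[5]=8D: continuation. acc=(acc<<6)|0x0D=0x60D
Byte[6]=BE: continuation. acc=(acc<<6)|0x3E=0x1837E
Completed: cp=U+1837E (starts at byte 3)
Byte[7]=EE: 3-byte lead, need 2 cont bytes. acc=0xE
Byte[8]=9C: continuation. acc=(acc<<6)|0x1C=0x39C
Byte[9]=AF: continuation. acc=(acc<<6)|0x2F=0xE72F
Completed: cp=U+E72F (starts at byte 7)
Byte[10]=E3: 3-byte lead, need 2 cont bytes. acc=0x3
Byte[11]=AC: continuation. acc=(acc<<6)|0x2C=0xEC
Byte[12]=BF: continuation. acc=(acc<<6)|0x3F=0x3B3F
Completed: cp=U+3B3F (starts at byte 10)
Byte[13]=F0: 4-byte lead, need 3 cont bytes. acc=0x0
Byte[14]=AC: continuation. acc=(acc<<6)|0x2C=0x2C
Byte[15]=83: continuation. acc=(acc<<6)|0x03=0xB03
Byte[16]=80: continuation. acc=(acc<<6)|0x00=0x2C0C0
Completed: cp=U+2C0C0 (starts at byte 13)

Answer: 0 1 2 3 7 10 13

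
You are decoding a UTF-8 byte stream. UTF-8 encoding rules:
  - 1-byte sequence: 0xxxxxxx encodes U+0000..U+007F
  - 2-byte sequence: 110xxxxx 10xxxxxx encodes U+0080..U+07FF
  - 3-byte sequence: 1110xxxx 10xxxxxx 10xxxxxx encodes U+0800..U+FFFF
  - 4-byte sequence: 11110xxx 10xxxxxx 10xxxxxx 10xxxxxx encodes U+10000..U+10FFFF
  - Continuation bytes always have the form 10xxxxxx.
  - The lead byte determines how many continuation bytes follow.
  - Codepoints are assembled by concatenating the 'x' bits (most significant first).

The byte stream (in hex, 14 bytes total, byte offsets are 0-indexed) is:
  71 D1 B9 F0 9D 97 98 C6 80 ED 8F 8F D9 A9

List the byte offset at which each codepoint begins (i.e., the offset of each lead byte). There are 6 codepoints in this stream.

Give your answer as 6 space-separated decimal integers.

Answer: 0 1 3 7 9 12

Derivation:
Byte[0]=71: 1-byte ASCII. cp=U+0071
Byte[1]=D1: 2-byte lead, need 1 cont bytes. acc=0x11
Byte[2]=B9: continuation. acc=(acc<<6)|0x39=0x479
Completed: cp=U+0479 (starts at byte 1)
Byte[3]=F0: 4-byte lead, need 3 cont bytes. acc=0x0
Byte[4]=9D: continuation. acc=(acc<<6)|0x1D=0x1D
Byte[5]=97: continuation. acc=(acc<<6)|0x17=0x757
Byte[6]=98: continuation. acc=(acc<<6)|0x18=0x1D5D8
Completed: cp=U+1D5D8 (starts at byte 3)
Byte[7]=C6: 2-byte lead, need 1 cont bytes. acc=0x6
Byte[8]=80: continuation. acc=(acc<<6)|0x00=0x180
Completed: cp=U+0180 (starts at byte 7)
Byte[9]=ED: 3-byte lead, need 2 cont bytes. acc=0xD
Byte[10]=8F: continuation. acc=(acc<<6)|0x0F=0x34F
Byte[11]=8F: continuation. acc=(acc<<6)|0x0F=0xD3CF
Completed: cp=U+D3CF (starts at byte 9)
Byte[12]=D9: 2-byte lead, need 1 cont bytes. acc=0x19
Byte[13]=A9: continuation. acc=(acc<<6)|0x29=0x669
Completed: cp=U+0669 (starts at byte 12)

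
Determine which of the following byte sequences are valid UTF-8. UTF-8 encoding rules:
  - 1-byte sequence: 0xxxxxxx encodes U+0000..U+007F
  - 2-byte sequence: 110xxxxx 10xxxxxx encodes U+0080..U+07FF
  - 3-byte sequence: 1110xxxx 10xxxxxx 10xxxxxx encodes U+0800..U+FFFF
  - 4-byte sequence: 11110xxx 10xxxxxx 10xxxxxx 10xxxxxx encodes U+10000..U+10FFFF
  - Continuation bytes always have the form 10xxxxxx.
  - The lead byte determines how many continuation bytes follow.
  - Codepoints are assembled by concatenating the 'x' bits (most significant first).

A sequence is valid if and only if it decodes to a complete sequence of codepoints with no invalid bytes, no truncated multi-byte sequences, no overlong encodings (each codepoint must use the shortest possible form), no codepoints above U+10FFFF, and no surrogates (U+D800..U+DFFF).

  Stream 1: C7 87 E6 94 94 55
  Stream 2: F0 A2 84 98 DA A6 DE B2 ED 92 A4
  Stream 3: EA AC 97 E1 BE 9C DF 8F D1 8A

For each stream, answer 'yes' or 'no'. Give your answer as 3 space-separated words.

Stream 1: decodes cleanly. VALID
Stream 2: decodes cleanly. VALID
Stream 3: decodes cleanly. VALID

Answer: yes yes yes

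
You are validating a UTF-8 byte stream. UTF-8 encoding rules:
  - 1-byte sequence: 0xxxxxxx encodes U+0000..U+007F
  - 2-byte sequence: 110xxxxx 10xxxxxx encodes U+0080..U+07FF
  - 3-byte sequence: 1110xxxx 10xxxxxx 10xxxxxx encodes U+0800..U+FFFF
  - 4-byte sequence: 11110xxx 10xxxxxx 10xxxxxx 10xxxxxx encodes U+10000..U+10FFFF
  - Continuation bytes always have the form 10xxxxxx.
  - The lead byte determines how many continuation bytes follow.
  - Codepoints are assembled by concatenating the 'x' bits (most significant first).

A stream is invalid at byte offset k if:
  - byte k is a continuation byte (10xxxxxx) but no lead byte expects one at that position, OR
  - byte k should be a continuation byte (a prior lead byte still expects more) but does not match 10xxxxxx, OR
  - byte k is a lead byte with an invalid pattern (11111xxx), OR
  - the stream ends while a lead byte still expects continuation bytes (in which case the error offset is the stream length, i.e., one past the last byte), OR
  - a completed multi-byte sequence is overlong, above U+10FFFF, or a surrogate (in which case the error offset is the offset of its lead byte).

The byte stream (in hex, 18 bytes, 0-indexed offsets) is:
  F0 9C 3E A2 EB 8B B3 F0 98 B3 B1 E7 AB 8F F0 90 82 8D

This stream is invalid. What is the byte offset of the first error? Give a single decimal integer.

Byte[0]=F0: 4-byte lead, need 3 cont bytes. acc=0x0
Byte[1]=9C: continuation. acc=(acc<<6)|0x1C=0x1C
Byte[2]=3E: expected 10xxxxxx continuation. INVALID

Answer: 2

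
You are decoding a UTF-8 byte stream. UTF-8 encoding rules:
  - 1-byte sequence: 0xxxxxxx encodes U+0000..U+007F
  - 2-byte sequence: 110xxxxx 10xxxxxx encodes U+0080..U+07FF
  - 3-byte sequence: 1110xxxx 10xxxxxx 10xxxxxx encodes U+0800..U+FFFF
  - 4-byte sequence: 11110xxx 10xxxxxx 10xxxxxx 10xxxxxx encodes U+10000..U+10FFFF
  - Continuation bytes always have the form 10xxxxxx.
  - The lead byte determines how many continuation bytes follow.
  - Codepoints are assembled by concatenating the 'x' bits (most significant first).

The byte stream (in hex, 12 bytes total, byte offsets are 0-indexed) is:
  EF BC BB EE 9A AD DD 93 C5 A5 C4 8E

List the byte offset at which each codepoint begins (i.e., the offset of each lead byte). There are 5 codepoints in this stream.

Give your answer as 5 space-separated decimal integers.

Byte[0]=EF: 3-byte lead, need 2 cont bytes. acc=0xF
Byte[1]=BC: continuation. acc=(acc<<6)|0x3C=0x3FC
Byte[2]=BB: continuation. acc=(acc<<6)|0x3B=0xFF3B
Completed: cp=U+FF3B (starts at byte 0)
Byte[3]=EE: 3-byte lead, need 2 cont bytes. acc=0xE
Byte[4]=9A: continuation. acc=(acc<<6)|0x1A=0x39A
Byte[5]=AD: continuation. acc=(acc<<6)|0x2D=0xE6AD
Completed: cp=U+E6AD (starts at byte 3)
Byte[6]=DD: 2-byte lead, need 1 cont bytes. acc=0x1D
Byte[7]=93: continuation. acc=(acc<<6)|0x13=0x753
Completed: cp=U+0753 (starts at byte 6)
Byte[8]=C5: 2-byte lead, need 1 cont bytes. acc=0x5
Byte[9]=A5: continuation. acc=(acc<<6)|0x25=0x165
Completed: cp=U+0165 (starts at byte 8)
Byte[10]=C4: 2-byte lead, need 1 cont bytes. acc=0x4
Byte[11]=8E: continuation. acc=(acc<<6)|0x0E=0x10E
Completed: cp=U+010E (starts at byte 10)

Answer: 0 3 6 8 10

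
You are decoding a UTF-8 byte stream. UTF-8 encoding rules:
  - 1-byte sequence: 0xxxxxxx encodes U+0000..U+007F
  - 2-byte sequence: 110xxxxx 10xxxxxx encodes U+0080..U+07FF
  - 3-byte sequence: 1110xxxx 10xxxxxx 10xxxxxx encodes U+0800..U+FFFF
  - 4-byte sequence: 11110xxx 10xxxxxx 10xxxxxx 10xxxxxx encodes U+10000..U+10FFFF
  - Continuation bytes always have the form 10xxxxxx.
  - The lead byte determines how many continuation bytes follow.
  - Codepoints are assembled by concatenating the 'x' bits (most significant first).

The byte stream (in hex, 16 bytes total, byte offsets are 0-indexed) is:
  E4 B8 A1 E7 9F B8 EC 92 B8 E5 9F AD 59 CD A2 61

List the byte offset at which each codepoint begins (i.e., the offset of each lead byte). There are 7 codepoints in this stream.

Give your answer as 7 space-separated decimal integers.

Answer: 0 3 6 9 12 13 15

Derivation:
Byte[0]=E4: 3-byte lead, need 2 cont bytes. acc=0x4
Byte[1]=B8: continuation. acc=(acc<<6)|0x38=0x138
Byte[2]=A1: continuation. acc=(acc<<6)|0x21=0x4E21
Completed: cp=U+4E21 (starts at byte 0)
Byte[3]=E7: 3-byte lead, need 2 cont bytes. acc=0x7
Byte[4]=9F: continuation. acc=(acc<<6)|0x1F=0x1DF
Byte[5]=B8: continuation. acc=(acc<<6)|0x38=0x77F8
Completed: cp=U+77F8 (starts at byte 3)
Byte[6]=EC: 3-byte lead, need 2 cont bytes. acc=0xC
Byte[7]=92: continuation. acc=(acc<<6)|0x12=0x312
Byte[8]=B8: continuation. acc=(acc<<6)|0x38=0xC4B8
Completed: cp=U+C4B8 (starts at byte 6)
Byte[9]=E5: 3-byte lead, need 2 cont bytes. acc=0x5
Byte[10]=9F: continuation. acc=(acc<<6)|0x1F=0x15F
Byte[11]=AD: continuation. acc=(acc<<6)|0x2D=0x57ED
Completed: cp=U+57ED (starts at byte 9)
Byte[12]=59: 1-byte ASCII. cp=U+0059
Byte[13]=CD: 2-byte lead, need 1 cont bytes. acc=0xD
Byte[14]=A2: continuation. acc=(acc<<6)|0x22=0x362
Completed: cp=U+0362 (starts at byte 13)
Byte[15]=61: 1-byte ASCII. cp=U+0061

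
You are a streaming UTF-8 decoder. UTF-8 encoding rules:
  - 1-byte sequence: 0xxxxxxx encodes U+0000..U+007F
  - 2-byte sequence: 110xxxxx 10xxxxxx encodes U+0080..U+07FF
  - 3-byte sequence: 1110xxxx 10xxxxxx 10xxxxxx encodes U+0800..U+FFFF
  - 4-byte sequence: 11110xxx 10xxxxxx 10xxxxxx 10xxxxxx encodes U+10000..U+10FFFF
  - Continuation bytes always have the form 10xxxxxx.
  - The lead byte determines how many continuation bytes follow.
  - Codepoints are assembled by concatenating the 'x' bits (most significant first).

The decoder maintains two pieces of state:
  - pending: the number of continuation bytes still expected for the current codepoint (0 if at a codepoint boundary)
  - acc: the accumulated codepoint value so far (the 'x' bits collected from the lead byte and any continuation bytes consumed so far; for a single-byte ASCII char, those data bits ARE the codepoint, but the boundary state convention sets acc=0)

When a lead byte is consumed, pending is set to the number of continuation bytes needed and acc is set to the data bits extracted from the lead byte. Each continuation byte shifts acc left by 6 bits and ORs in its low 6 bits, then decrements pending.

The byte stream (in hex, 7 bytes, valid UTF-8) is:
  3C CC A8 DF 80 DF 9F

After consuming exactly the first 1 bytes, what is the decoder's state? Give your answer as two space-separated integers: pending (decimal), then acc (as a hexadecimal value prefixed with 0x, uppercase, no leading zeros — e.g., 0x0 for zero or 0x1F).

Answer: 0 0x0

Derivation:
Byte[0]=3C: 1-byte. pending=0, acc=0x0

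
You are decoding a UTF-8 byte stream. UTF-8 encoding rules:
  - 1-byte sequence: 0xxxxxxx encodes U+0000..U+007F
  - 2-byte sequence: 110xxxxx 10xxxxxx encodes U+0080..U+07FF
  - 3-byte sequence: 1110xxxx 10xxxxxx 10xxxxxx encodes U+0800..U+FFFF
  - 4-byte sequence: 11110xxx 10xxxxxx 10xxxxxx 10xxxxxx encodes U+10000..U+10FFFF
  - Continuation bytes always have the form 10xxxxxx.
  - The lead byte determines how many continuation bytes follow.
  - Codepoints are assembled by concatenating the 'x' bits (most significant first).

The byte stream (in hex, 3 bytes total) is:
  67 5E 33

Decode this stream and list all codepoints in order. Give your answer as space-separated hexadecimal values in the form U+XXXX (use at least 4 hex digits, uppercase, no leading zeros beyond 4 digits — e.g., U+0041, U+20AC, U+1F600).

Answer: U+0067 U+005E U+0033

Derivation:
Byte[0]=67: 1-byte ASCII. cp=U+0067
Byte[1]=5E: 1-byte ASCII. cp=U+005E
Byte[2]=33: 1-byte ASCII. cp=U+0033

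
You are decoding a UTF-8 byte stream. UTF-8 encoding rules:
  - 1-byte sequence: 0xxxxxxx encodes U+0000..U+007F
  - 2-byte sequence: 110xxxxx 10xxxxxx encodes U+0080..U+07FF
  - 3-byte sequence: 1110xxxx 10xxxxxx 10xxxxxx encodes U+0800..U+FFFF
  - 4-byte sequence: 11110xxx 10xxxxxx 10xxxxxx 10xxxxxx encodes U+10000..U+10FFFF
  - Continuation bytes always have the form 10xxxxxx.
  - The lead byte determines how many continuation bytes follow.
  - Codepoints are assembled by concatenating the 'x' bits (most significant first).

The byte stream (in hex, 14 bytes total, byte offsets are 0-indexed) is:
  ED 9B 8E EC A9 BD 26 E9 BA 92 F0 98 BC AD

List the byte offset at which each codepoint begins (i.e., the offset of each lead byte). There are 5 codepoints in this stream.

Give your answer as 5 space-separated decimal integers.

Byte[0]=ED: 3-byte lead, need 2 cont bytes. acc=0xD
Byte[1]=9B: continuation. acc=(acc<<6)|0x1B=0x35B
Byte[2]=8E: continuation. acc=(acc<<6)|0x0E=0xD6CE
Completed: cp=U+D6CE (starts at byte 0)
Byte[3]=EC: 3-byte lead, need 2 cont bytes. acc=0xC
Byte[4]=A9: continuation. acc=(acc<<6)|0x29=0x329
Byte[5]=BD: continuation. acc=(acc<<6)|0x3D=0xCA7D
Completed: cp=U+CA7D (starts at byte 3)
Byte[6]=26: 1-byte ASCII. cp=U+0026
Byte[7]=E9: 3-byte lead, need 2 cont bytes. acc=0x9
Byte[8]=BA: continuation. acc=(acc<<6)|0x3A=0x27A
Byte[9]=92: continuation. acc=(acc<<6)|0x12=0x9E92
Completed: cp=U+9E92 (starts at byte 7)
Byte[10]=F0: 4-byte lead, need 3 cont bytes. acc=0x0
Byte[11]=98: continuation. acc=(acc<<6)|0x18=0x18
Byte[12]=BC: continuation. acc=(acc<<6)|0x3C=0x63C
Byte[13]=AD: continuation. acc=(acc<<6)|0x2D=0x18F2D
Completed: cp=U+18F2D (starts at byte 10)

Answer: 0 3 6 7 10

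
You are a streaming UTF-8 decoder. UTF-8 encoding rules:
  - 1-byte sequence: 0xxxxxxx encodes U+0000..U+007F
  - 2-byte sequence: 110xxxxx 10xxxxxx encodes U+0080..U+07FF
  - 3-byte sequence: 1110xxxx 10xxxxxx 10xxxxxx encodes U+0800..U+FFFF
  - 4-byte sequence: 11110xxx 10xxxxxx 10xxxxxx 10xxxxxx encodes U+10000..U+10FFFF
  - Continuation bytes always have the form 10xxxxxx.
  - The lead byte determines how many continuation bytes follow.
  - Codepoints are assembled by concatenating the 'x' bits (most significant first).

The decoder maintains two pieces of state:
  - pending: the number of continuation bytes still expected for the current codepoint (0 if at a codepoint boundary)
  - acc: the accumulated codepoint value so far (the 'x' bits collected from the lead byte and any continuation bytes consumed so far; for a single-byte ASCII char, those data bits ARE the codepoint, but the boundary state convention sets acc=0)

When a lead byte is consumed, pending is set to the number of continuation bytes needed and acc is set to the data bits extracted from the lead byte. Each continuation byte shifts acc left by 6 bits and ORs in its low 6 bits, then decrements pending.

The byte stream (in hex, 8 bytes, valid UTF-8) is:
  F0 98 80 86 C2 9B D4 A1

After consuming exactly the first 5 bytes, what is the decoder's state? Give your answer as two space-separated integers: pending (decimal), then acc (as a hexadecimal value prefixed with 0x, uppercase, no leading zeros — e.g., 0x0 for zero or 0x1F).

Byte[0]=F0: 4-byte lead. pending=3, acc=0x0
Byte[1]=98: continuation. acc=(acc<<6)|0x18=0x18, pending=2
Byte[2]=80: continuation. acc=(acc<<6)|0x00=0x600, pending=1
Byte[3]=86: continuation. acc=(acc<<6)|0x06=0x18006, pending=0
Byte[4]=C2: 2-byte lead. pending=1, acc=0x2

Answer: 1 0x2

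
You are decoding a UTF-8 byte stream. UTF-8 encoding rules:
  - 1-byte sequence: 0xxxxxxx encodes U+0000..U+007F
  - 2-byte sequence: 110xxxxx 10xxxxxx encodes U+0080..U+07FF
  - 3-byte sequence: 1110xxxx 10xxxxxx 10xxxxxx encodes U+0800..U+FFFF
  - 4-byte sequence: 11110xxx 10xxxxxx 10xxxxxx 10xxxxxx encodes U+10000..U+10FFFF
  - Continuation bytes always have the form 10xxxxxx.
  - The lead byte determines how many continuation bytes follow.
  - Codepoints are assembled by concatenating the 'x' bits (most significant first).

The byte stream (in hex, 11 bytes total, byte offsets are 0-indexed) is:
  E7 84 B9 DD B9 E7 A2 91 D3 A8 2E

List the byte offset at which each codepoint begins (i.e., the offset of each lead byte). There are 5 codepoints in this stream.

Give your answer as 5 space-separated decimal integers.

Byte[0]=E7: 3-byte lead, need 2 cont bytes. acc=0x7
Byte[1]=84: continuation. acc=(acc<<6)|0x04=0x1C4
Byte[2]=B9: continuation. acc=(acc<<6)|0x39=0x7139
Completed: cp=U+7139 (starts at byte 0)
Byte[3]=DD: 2-byte lead, need 1 cont bytes. acc=0x1D
Byte[4]=B9: continuation. acc=(acc<<6)|0x39=0x779
Completed: cp=U+0779 (starts at byte 3)
Byte[5]=E7: 3-byte lead, need 2 cont bytes. acc=0x7
Byte[6]=A2: continuation. acc=(acc<<6)|0x22=0x1E2
Byte[7]=91: continuation. acc=(acc<<6)|0x11=0x7891
Completed: cp=U+7891 (starts at byte 5)
Byte[8]=D3: 2-byte lead, need 1 cont bytes. acc=0x13
Byte[9]=A8: continuation. acc=(acc<<6)|0x28=0x4E8
Completed: cp=U+04E8 (starts at byte 8)
Byte[10]=2E: 1-byte ASCII. cp=U+002E

Answer: 0 3 5 8 10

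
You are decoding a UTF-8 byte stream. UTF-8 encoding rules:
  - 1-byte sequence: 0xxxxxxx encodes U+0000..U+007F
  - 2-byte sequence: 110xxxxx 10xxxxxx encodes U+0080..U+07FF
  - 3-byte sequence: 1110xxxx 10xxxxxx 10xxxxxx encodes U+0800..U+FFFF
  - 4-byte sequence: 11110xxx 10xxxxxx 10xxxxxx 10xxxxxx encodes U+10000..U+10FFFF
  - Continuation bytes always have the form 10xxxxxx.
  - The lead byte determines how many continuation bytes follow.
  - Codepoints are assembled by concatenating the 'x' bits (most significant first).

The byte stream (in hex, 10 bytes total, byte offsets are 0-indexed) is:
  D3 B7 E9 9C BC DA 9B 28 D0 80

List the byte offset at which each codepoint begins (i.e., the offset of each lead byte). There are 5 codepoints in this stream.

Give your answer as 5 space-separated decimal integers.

Byte[0]=D3: 2-byte lead, need 1 cont bytes. acc=0x13
Byte[1]=B7: continuation. acc=(acc<<6)|0x37=0x4F7
Completed: cp=U+04F7 (starts at byte 0)
Byte[2]=E9: 3-byte lead, need 2 cont bytes. acc=0x9
Byte[3]=9C: continuation. acc=(acc<<6)|0x1C=0x25C
Byte[4]=BC: continuation. acc=(acc<<6)|0x3C=0x973C
Completed: cp=U+973C (starts at byte 2)
Byte[5]=DA: 2-byte lead, need 1 cont bytes. acc=0x1A
Byte[6]=9B: continuation. acc=(acc<<6)|0x1B=0x69B
Completed: cp=U+069B (starts at byte 5)
Byte[7]=28: 1-byte ASCII. cp=U+0028
Byte[8]=D0: 2-byte lead, need 1 cont bytes. acc=0x10
Byte[9]=80: continuation. acc=(acc<<6)|0x00=0x400
Completed: cp=U+0400 (starts at byte 8)

Answer: 0 2 5 7 8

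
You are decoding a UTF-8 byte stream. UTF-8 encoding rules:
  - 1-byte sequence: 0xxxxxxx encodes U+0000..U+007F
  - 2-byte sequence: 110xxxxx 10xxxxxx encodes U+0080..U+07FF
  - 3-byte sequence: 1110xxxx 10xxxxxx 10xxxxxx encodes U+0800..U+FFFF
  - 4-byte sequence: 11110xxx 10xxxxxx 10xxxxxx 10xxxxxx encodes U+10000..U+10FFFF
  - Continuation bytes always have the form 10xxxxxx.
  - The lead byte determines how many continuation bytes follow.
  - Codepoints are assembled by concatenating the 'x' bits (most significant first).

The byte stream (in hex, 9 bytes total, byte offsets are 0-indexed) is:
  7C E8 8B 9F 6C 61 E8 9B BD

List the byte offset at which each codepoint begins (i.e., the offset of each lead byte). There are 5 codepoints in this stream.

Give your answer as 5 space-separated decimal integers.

Answer: 0 1 4 5 6

Derivation:
Byte[0]=7C: 1-byte ASCII. cp=U+007C
Byte[1]=E8: 3-byte lead, need 2 cont bytes. acc=0x8
Byte[2]=8B: continuation. acc=(acc<<6)|0x0B=0x20B
Byte[3]=9F: continuation. acc=(acc<<6)|0x1F=0x82DF
Completed: cp=U+82DF (starts at byte 1)
Byte[4]=6C: 1-byte ASCII. cp=U+006C
Byte[5]=61: 1-byte ASCII. cp=U+0061
Byte[6]=E8: 3-byte lead, need 2 cont bytes. acc=0x8
Byte[7]=9B: continuation. acc=(acc<<6)|0x1B=0x21B
Byte[8]=BD: continuation. acc=(acc<<6)|0x3D=0x86FD
Completed: cp=U+86FD (starts at byte 6)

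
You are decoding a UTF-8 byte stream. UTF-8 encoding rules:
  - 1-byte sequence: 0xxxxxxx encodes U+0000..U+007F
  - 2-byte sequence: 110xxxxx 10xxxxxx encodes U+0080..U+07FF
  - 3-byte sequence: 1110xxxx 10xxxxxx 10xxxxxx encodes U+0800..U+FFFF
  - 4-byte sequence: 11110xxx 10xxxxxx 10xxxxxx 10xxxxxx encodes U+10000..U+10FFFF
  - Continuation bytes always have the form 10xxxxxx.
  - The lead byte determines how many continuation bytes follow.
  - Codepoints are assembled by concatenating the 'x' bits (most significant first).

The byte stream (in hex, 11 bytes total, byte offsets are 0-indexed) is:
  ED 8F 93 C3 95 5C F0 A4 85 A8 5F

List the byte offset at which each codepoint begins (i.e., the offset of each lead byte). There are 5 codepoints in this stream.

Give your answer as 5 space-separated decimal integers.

Answer: 0 3 5 6 10

Derivation:
Byte[0]=ED: 3-byte lead, need 2 cont bytes. acc=0xD
Byte[1]=8F: continuation. acc=(acc<<6)|0x0F=0x34F
Byte[2]=93: continuation. acc=(acc<<6)|0x13=0xD3D3
Completed: cp=U+D3D3 (starts at byte 0)
Byte[3]=C3: 2-byte lead, need 1 cont bytes. acc=0x3
Byte[4]=95: continuation. acc=(acc<<6)|0x15=0xD5
Completed: cp=U+00D5 (starts at byte 3)
Byte[5]=5C: 1-byte ASCII. cp=U+005C
Byte[6]=F0: 4-byte lead, need 3 cont bytes. acc=0x0
Byte[7]=A4: continuation. acc=(acc<<6)|0x24=0x24
Byte[8]=85: continuation. acc=(acc<<6)|0x05=0x905
Byte[9]=A8: continuation. acc=(acc<<6)|0x28=0x24168
Completed: cp=U+24168 (starts at byte 6)
Byte[10]=5F: 1-byte ASCII. cp=U+005F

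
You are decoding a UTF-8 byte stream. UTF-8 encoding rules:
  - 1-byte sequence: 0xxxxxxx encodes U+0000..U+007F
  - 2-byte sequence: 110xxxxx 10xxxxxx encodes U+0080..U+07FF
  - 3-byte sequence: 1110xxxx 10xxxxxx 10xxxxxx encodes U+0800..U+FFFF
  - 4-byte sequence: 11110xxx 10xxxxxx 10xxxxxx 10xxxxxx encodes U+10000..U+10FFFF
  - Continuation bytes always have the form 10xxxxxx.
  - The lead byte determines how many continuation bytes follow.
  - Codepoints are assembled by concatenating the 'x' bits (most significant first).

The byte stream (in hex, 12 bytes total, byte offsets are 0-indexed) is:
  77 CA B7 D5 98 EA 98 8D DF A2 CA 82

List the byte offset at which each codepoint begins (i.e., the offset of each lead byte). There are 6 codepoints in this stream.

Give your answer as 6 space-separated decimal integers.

Answer: 0 1 3 5 8 10

Derivation:
Byte[0]=77: 1-byte ASCII. cp=U+0077
Byte[1]=CA: 2-byte lead, need 1 cont bytes. acc=0xA
Byte[2]=B7: continuation. acc=(acc<<6)|0x37=0x2B7
Completed: cp=U+02B7 (starts at byte 1)
Byte[3]=D5: 2-byte lead, need 1 cont bytes. acc=0x15
Byte[4]=98: continuation. acc=(acc<<6)|0x18=0x558
Completed: cp=U+0558 (starts at byte 3)
Byte[5]=EA: 3-byte lead, need 2 cont bytes. acc=0xA
Byte[6]=98: continuation. acc=(acc<<6)|0x18=0x298
Byte[7]=8D: continuation. acc=(acc<<6)|0x0D=0xA60D
Completed: cp=U+A60D (starts at byte 5)
Byte[8]=DF: 2-byte lead, need 1 cont bytes. acc=0x1F
Byte[9]=A2: continuation. acc=(acc<<6)|0x22=0x7E2
Completed: cp=U+07E2 (starts at byte 8)
Byte[10]=CA: 2-byte lead, need 1 cont bytes. acc=0xA
Byte[11]=82: continuation. acc=(acc<<6)|0x02=0x282
Completed: cp=U+0282 (starts at byte 10)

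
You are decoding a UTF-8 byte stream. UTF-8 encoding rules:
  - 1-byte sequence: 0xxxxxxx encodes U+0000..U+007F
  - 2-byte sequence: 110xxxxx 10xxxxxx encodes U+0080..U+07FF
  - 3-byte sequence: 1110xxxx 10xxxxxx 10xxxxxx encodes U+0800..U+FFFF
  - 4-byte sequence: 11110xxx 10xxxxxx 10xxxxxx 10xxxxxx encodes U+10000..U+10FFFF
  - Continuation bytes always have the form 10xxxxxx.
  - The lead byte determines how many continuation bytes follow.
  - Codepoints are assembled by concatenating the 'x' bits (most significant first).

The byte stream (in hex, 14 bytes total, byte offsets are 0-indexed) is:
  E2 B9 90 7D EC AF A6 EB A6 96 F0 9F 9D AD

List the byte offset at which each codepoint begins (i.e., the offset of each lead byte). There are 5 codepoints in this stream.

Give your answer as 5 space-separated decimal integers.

Byte[0]=E2: 3-byte lead, need 2 cont bytes. acc=0x2
Byte[1]=B9: continuation. acc=(acc<<6)|0x39=0xB9
Byte[2]=90: continuation. acc=(acc<<6)|0x10=0x2E50
Completed: cp=U+2E50 (starts at byte 0)
Byte[3]=7D: 1-byte ASCII. cp=U+007D
Byte[4]=EC: 3-byte lead, need 2 cont bytes. acc=0xC
Byte[5]=AF: continuation. acc=(acc<<6)|0x2F=0x32F
Byte[6]=A6: continuation. acc=(acc<<6)|0x26=0xCBE6
Completed: cp=U+CBE6 (starts at byte 4)
Byte[7]=EB: 3-byte lead, need 2 cont bytes. acc=0xB
Byte[8]=A6: continuation. acc=(acc<<6)|0x26=0x2E6
Byte[9]=96: continuation. acc=(acc<<6)|0x16=0xB996
Completed: cp=U+B996 (starts at byte 7)
Byte[10]=F0: 4-byte lead, need 3 cont bytes. acc=0x0
Byte[11]=9F: continuation. acc=(acc<<6)|0x1F=0x1F
Byte[12]=9D: continuation. acc=(acc<<6)|0x1D=0x7DD
Byte[13]=AD: continuation. acc=(acc<<6)|0x2D=0x1F76D
Completed: cp=U+1F76D (starts at byte 10)

Answer: 0 3 4 7 10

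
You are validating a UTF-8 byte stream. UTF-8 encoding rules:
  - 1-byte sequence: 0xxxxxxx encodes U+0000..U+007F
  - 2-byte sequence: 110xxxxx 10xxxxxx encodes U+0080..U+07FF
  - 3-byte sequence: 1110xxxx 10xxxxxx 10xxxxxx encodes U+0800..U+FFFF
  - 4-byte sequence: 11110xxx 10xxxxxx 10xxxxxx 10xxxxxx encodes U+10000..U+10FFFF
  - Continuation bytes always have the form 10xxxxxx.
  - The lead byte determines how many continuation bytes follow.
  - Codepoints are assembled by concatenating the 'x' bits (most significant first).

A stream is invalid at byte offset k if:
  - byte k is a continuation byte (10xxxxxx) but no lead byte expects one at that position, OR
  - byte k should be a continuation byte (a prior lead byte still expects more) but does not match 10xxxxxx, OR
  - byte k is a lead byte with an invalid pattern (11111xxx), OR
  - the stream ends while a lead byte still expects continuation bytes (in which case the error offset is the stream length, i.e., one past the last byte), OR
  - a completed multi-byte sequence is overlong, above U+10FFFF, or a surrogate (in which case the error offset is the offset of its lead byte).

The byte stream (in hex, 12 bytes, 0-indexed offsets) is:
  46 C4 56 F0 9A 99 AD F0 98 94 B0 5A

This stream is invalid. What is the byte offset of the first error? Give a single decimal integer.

Answer: 2

Derivation:
Byte[0]=46: 1-byte ASCII. cp=U+0046
Byte[1]=C4: 2-byte lead, need 1 cont bytes. acc=0x4
Byte[2]=56: expected 10xxxxxx continuation. INVALID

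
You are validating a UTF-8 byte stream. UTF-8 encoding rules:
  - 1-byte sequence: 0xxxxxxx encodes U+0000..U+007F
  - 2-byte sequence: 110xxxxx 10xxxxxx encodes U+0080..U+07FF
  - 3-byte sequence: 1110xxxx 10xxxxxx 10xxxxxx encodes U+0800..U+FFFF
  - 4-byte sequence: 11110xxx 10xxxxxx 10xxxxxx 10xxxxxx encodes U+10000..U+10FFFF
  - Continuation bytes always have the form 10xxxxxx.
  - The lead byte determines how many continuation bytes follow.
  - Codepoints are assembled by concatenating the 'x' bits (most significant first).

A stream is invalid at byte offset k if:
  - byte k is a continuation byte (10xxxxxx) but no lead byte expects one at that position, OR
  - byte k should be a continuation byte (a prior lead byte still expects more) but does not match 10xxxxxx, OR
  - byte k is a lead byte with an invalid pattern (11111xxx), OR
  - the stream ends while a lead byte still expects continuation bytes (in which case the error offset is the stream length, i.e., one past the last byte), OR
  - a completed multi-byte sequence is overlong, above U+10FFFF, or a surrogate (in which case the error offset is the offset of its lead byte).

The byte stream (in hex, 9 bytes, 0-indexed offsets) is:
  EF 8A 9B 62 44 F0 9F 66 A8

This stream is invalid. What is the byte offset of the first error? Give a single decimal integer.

Answer: 7

Derivation:
Byte[0]=EF: 3-byte lead, need 2 cont bytes. acc=0xF
Byte[1]=8A: continuation. acc=(acc<<6)|0x0A=0x3CA
Byte[2]=9B: continuation. acc=(acc<<6)|0x1B=0xF29B
Completed: cp=U+F29B (starts at byte 0)
Byte[3]=62: 1-byte ASCII. cp=U+0062
Byte[4]=44: 1-byte ASCII. cp=U+0044
Byte[5]=F0: 4-byte lead, need 3 cont bytes. acc=0x0
Byte[6]=9F: continuation. acc=(acc<<6)|0x1F=0x1F
Byte[7]=66: expected 10xxxxxx continuation. INVALID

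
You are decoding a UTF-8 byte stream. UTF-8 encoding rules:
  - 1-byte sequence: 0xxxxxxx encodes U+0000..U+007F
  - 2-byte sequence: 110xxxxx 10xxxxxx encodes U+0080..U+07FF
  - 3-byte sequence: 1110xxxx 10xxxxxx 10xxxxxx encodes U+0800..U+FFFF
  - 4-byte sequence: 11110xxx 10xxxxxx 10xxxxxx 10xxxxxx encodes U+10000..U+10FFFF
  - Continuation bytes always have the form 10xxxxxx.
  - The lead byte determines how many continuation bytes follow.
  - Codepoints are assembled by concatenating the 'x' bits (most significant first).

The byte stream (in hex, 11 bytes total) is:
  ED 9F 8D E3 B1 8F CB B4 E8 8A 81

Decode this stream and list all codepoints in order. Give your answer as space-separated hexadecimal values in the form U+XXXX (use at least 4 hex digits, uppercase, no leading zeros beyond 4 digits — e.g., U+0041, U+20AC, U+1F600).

Answer: U+D7CD U+3C4F U+02F4 U+8281

Derivation:
Byte[0]=ED: 3-byte lead, need 2 cont bytes. acc=0xD
Byte[1]=9F: continuation. acc=(acc<<6)|0x1F=0x35F
Byte[2]=8D: continuation. acc=(acc<<6)|0x0D=0xD7CD
Completed: cp=U+D7CD (starts at byte 0)
Byte[3]=E3: 3-byte lead, need 2 cont bytes. acc=0x3
Byte[4]=B1: continuation. acc=(acc<<6)|0x31=0xF1
Byte[5]=8F: continuation. acc=(acc<<6)|0x0F=0x3C4F
Completed: cp=U+3C4F (starts at byte 3)
Byte[6]=CB: 2-byte lead, need 1 cont bytes. acc=0xB
Byte[7]=B4: continuation. acc=(acc<<6)|0x34=0x2F4
Completed: cp=U+02F4 (starts at byte 6)
Byte[8]=E8: 3-byte lead, need 2 cont bytes. acc=0x8
Byte[9]=8A: continuation. acc=(acc<<6)|0x0A=0x20A
Byte[10]=81: continuation. acc=(acc<<6)|0x01=0x8281
Completed: cp=U+8281 (starts at byte 8)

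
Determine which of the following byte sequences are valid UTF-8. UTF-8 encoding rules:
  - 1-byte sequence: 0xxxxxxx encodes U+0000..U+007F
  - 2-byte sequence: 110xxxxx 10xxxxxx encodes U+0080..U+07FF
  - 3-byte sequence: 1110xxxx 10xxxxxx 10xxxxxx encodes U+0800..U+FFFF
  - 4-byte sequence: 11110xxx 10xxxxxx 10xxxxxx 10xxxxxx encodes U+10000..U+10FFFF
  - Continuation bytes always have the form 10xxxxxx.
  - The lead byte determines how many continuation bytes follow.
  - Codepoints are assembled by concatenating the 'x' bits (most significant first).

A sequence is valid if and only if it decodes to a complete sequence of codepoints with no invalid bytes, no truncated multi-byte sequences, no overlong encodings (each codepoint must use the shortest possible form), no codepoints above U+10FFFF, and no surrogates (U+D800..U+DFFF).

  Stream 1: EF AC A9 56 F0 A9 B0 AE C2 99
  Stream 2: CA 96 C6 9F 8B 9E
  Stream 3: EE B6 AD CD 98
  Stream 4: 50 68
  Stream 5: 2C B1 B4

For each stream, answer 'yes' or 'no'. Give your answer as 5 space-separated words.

Answer: yes no yes yes no

Derivation:
Stream 1: decodes cleanly. VALID
Stream 2: error at byte offset 4. INVALID
Stream 3: decodes cleanly. VALID
Stream 4: decodes cleanly. VALID
Stream 5: error at byte offset 1. INVALID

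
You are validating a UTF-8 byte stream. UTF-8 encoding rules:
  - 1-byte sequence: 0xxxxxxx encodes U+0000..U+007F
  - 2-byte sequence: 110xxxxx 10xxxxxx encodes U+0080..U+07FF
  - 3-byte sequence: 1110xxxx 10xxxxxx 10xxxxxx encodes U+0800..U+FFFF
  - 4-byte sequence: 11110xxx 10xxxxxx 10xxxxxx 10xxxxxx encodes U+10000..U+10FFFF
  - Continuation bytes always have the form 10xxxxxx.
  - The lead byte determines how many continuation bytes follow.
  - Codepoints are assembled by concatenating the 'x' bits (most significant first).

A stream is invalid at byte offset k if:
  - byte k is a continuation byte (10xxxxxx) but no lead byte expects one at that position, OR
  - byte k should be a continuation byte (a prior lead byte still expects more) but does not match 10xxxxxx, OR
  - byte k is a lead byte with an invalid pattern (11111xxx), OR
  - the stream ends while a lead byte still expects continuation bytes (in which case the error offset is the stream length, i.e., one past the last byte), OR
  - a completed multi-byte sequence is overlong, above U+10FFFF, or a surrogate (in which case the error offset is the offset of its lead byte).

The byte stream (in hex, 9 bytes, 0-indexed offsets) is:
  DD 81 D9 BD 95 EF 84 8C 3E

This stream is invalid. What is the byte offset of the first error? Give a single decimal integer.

Answer: 4

Derivation:
Byte[0]=DD: 2-byte lead, need 1 cont bytes. acc=0x1D
Byte[1]=81: continuation. acc=(acc<<6)|0x01=0x741
Completed: cp=U+0741 (starts at byte 0)
Byte[2]=D9: 2-byte lead, need 1 cont bytes. acc=0x19
Byte[3]=BD: continuation. acc=(acc<<6)|0x3D=0x67D
Completed: cp=U+067D (starts at byte 2)
Byte[4]=95: INVALID lead byte (not 0xxx/110x/1110/11110)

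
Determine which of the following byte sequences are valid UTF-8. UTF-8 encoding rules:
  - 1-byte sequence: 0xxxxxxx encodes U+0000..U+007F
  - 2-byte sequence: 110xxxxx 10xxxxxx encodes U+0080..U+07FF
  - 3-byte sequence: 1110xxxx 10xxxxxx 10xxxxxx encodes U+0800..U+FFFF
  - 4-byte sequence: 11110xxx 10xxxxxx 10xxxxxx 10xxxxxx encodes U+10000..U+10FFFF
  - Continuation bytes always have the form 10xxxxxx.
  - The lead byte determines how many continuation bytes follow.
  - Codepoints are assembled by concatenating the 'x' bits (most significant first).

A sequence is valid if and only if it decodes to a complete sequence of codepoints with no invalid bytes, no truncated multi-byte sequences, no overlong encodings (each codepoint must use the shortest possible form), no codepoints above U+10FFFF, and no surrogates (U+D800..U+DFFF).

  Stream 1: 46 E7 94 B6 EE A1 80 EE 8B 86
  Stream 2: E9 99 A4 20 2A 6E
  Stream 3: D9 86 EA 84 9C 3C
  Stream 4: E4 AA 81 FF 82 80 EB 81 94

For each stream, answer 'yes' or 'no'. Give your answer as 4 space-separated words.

Stream 1: decodes cleanly. VALID
Stream 2: decodes cleanly. VALID
Stream 3: decodes cleanly. VALID
Stream 4: error at byte offset 3. INVALID

Answer: yes yes yes no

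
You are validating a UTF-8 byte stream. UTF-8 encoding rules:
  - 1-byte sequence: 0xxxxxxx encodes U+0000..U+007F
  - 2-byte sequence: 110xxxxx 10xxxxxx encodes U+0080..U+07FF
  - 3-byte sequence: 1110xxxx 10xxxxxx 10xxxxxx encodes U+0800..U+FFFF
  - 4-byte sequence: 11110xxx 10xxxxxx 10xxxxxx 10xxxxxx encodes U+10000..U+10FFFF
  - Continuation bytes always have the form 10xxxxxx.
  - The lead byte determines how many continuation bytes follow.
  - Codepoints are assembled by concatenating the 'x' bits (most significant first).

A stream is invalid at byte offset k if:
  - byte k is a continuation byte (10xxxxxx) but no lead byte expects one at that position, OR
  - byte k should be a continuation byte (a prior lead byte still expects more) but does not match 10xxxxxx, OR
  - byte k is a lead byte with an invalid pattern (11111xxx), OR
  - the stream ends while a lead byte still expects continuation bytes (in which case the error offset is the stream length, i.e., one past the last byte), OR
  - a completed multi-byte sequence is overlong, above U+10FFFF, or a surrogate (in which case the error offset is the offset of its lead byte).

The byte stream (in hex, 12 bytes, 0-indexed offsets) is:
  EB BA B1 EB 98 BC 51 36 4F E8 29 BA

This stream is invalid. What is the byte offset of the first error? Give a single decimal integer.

Answer: 10

Derivation:
Byte[0]=EB: 3-byte lead, need 2 cont bytes. acc=0xB
Byte[1]=BA: continuation. acc=(acc<<6)|0x3A=0x2FA
Byte[2]=B1: continuation. acc=(acc<<6)|0x31=0xBEB1
Completed: cp=U+BEB1 (starts at byte 0)
Byte[3]=EB: 3-byte lead, need 2 cont bytes. acc=0xB
Byte[4]=98: continuation. acc=(acc<<6)|0x18=0x2D8
Byte[5]=BC: continuation. acc=(acc<<6)|0x3C=0xB63C
Completed: cp=U+B63C (starts at byte 3)
Byte[6]=51: 1-byte ASCII. cp=U+0051
Byte[7]=36: 1-byte ASCII. cp=U+0036
Byte[8]=4F: 1-byte ASCII. cp=U+004F
Byte[9]=E8: 3-byte lead, need 2 cont bytes. acc=0x8
Byte[10]=29: expected 10xxxxxx continuation. INVALID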